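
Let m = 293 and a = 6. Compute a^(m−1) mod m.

6^1 ≡ 6 (mod 293)
6^2 ≡ 6^2 = 36 ≡ 36 (mod 293)
6^4 ≡ 36^2 = 1296 ≡ 124 (mod 293)
6^8 ≡ 124^2 = 15376 ≡ 140 (mod 293)
6^16 ≡ 140^2 = 19600 ≡ 262 (mod 293)
6^32 ≡ 262^2 = 68644 ≡ 82 (mod 293)
6^64 ≡ 82^2 = 6724 ≡ 278 (mod 293)
6^128 ≡ 278^2 = 77284 ≡ 225 (mod 293)
6^256 ≡ 225^2 = 50625 ≡ 229 (mod 293)
292 = 256 + 32 + 4 in binary powers of 2.
So 6^292 ≡ 229 · 82 · 124 ≡ 1 (mod 293).
Since the result is 1, base 6 gives no evidence that 293 is composite.

1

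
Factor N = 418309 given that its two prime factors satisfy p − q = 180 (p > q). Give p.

Since p = q + 180, we have 418309 = q(q + 180), so q² + 180q − 418309 = 0.
Discriminant: 180² + 4·418309 = 32400 + 1673236 = 1705636; √1705636 = 1306.
q = (−180 + 1306)/2 = 563, and p = q + 180 = 743.
Check: 563 · 743 = 418309.

743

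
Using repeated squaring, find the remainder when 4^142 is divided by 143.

126

4^1 ≡ 4 (mod 143)
4^2 ≡ 4^2 = 16 ≡ 16 (mod 143)
4^4 ≡ 16^2 = 256 ≡ 113 (mod 143)
4^8 ≡ 113^2 = 12769 ≡ 42 (mod 143)
4^16 ≡ 42^2 = 1764 ≡ 48 (mod 143)
4^32 ≡ 48^2 = 2304 ≡ 16 (mod 143)
4^64 ≡ 16^2 = 256 ≡ 113 (mod 143)
4^128 ≡ 113^2 = 12769 ≡ 42 (mod 143)
142 = 128 + 8 + 4 + 2 in binary powers of 2.
So 4^142 ≡ 42 · 42 · 113 · 16 ≡ 126 (mod 143).
Since 126 ≠ 1, base 4 is a Fermat witness: 143 is composite.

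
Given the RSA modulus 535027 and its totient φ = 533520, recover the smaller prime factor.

φ(n) = (p−1)(q−1) = n − (p+q) + 1, so p + q = 535027 − 533520 + 1 = 1508.
p and q are the roots of t² − 1508t + 535027 = 0.
Discriminant: 1508² − 4·535027 = 2274064 − 2140108 = 133956; √133956 = 366.
q = (1508 − 366)/2 = 571, p = (1508 + 366)/2 = 937.
Check: 571 · 937 = 535027.

571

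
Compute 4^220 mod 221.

4^1 ≡ 4 (mod 221)
4^2 ≡ 4^2 = 16 ≡ 16 (mod 221)
4^4 ≡ 16^2 = 256 ≡ 35 (mod 221)
4^8 ≡ 35^2 = 1225 ≡ 120 (mod 221)
4^16 ≡ 120^2 = 14400 ≡ 35 (mod 221)
4^32 ≡ 35^2 = 1225 ≡ 120 (mod 221)
4^64 ≡ 120^2 = 14400 ≡ 35 (mod 221)
4^128 ≡ 35^2 = 1225 ≡ 120 (mod 221)
220 = 128 + 64 + 16 + 8 + 4 in binary powers of 2.
So 4^220 ≡ 120 · 35 · 35 · 120 · 35 ≡ 35 (mod 221).
Since 35 ≠ 1, base 4 is a Fermat witness: 221 is composite.

35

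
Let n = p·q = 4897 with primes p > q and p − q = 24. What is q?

Since p = q + 24, we have 4897 = q(q + 24), so q² + 24q − 4897 = 0.
Discriminant: 24² + 4·4897 = 576 + 19588 = 20164; √20164 = 142.
q = (−24 + 142)/2 = 59, and p = q + 24 = 83.
Check: 59 · 83 = 4897.

59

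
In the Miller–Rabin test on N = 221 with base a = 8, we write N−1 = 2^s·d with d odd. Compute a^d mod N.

83

221 − 1 = 220 = 2^2 · 55, so d = 55.
8^1 ≡ 8 (mod 221)
8^2 ≡ 8^2 = 64 ≡ 64 (mod 221)
8^4 ≡ 64^2 = 4096 ≡ 118 (mod 221)
8^8 ≡ 118^2 = 13924 ≡ 1 (mod 221)
8^16 ≡ 1^2 = 1 ≡ 1 (mod 221)
8^32 ≡ 1^2 = 1 ≡ 1 (mod 221)
55 = 32 + 16 + 4 + 2 + 1 in binary powers of 2.
So 8^55 ≡ 1 · 1 · 118 · 64 · 8 ≡ 83 (mod 221).
Squaring chain: 83 → 38; never reaches −1, so base 8 is a Miller–Rabin witness that 221 is composite.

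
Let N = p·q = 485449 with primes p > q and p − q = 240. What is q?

Since p = q + 240, we have 485449 = q(q + 240), so q² + 240q − 485449 = 0.
Discriminant: 240² + 4·485449 = 57600 + 1941796 = 1999396; √1999396 = 1414.
q = (−240 + 1414)/2 = 587, and p = q + 240 = 827.
Check: 587 · 827 = 485449.

587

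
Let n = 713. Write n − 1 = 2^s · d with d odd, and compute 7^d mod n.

713 − 1 = 712 = 2^3 · 89, so d = 89.
7^1 ≡ 7 (mod 713)
7^2 ≡ 7^2 = 49 ≡ 49 (mod 713)
7^4 ≡ 49^2 = 2401 ≡ 262 (mod 713)
7^8 ≡ 262^2 = 68644 ≡ 196 (mod 713)
7^16 ≡ 196^2 = 38416 ≡ 627 (mod 713)
7^32 ≡ 627^2 = 393129 ≡ 266 (mod 713)
7^64 ≡ 266^2 = 70756 ≡ 169 (mod 713)
89 = 64 + 16 + 8 + 1 in binary powers of 2.
So 7^89 ≡ 169 · 627 · 196 · 7 ≡ 536 (mod 713).
Squaring chain: 536 → 670 → 423; never reaches −1, so base 7 is a Miller–Rabin witness that 713 is composite.

536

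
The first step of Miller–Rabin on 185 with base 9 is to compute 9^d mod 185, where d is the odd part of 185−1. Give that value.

34

185 − 1 = 184 = 2^3 · 23, so d = 23.
9^1 ≡ 9 (mod 185)
9^2 ≡ 9^2 = 81 ≡ 81 (mod 185)
9^4 ≡ 81^2 = 6561 ≡ 86 (mod 185)
9^8 ≡ 86^2 = 7396 ≡ 181 (mod 185)
9^16 ≡ 181^2 = 32761 ≡ 16 (mod 185)
23 = 16 + 4 + 2 + 1 in binary powers of 2.
So 9^23 ≡ 16 · 86 · 81 · 9 ≡ 34 (mod 185).
Squaring chain: 34 → 46 → 81; never reaches −1, so base 9 is a Miller–Rabin witness that 185 is composite.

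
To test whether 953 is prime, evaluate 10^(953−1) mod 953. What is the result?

10^1 ≡ 10 (mod 953)
10^2 ≡ 10^2 = 100 ≡ 100 (mod 953)
10^4 ≡ 100^2 = 10000 ≡ 470 (mod 953)
10^8 ≡ 470^2 = 220900 ≡ 757 (mod 953)
10^16 ≡ 757^2 = 573049 ≡ 296 (mod 953)
10^32 ≡ 296^2 = 87616 ≡ 893 (mod 953)
10^64 ≡ 893^2 = 797449 ≡ 741 (mod 953)
10^128 ≡ 741^2 = 549081 ≡ 153 (mod 953)
10^256 ≡ 153^2 = 23409 ≡ 537 (mod 953)
10^512 ≡ 537^2 = 288369 ≡ 563 (mod 953)
952 = 512 + 256 + 128 + 32 + 16 + 8 in binary powers of 2.
So 10^952 ≡ 563 · 537 · 153 · 893 · 296 · 757 ≡ 1 (mod 953).
Since the result is 1, base 10 gives no evidence that 953 is composite.

1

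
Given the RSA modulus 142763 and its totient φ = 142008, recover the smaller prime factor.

367

φ(n) = (p−1)(q−1) = n − (p+q) + 1, so p + q = 142763 − 142008 + 1 = 756.
p and q are the roots of t² − 756t + 142763 = 0.
Discriminant: 756² − 4·142763 = 571536 − 571052 = 484; √484 = 22.
q = (756 − 22)/2 = 367, p = (756 + 22)/2 = 389.
Check: 367 · 389 = 142763.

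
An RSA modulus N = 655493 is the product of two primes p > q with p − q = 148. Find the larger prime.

887

Since p = q + 148, we have 655493 = q(q + 148), so q² + 148q − 655493 = 0.
Discriminant: 148² + 4·655493 = 21904 + 2621972 = 2643876; √2643876 = 1626.
q = (−148 + 1626)/2 = 739, and p = q + 148 = 887.
Check: 739 · 887 = 655493.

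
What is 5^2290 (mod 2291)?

5^1 ≡ 5 (mod 2291)
5^2 ≡ 5^2 = 25 ≡ 25 (mod 2291)
5^4 ≡ 25^2 = 625 ≡ 625 (mod 2291)
5^8 ≡ 625^2 = 390625 ≡ 1155 (mod 2291)
5^16 ≡ 1155^2 = 1334025 ≡ 663 (mod 2291)
5^32 ≡ 663^2 = 439569 ≡ 1988 (mod 2291)
5^64 ≡ 1988^2 = 3952144 ≡ 169 (mod 2291)
5^128 ≡ 169^2 = 28561 ≡ 1069 (mod 2291)
5^256 ≡ 1069^2 = 1142761 ≡ 1843 (mod 2291)
5^512 ≡ 1843^2 = 3396649 ≡ 1387 (mod 2291)
5^1024 ≡ 1387^2 = 1923769 ≡ 1620 (mod 2291)
5^2048 ≡ 1620^2 = 2624400 ≡ 1205 (mod 2291)
2290 = 2048 + 128 + 64 + 32 + 16 + 2 in binary powers of 2.
So 5^2290 ≡ 1205 · 1069 · 169 · 1988 · 663 · 25 ≡ 111 (mod 2291).
Since 111 ≠ 1, base 5 is a Fermat witness: 2291 is composite.

111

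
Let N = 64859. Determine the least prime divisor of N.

79

64859 is odd.
Digit sum 32, not divisible by 3.
Ends in 9: not divisible by 5.
7: 64859 = 7·9265 + 4
11: 64859 = 11·5896 + 3
13: 64859 = 13·4989 + 2
17: 64859 = 17·3815 + 4
19: 64859 = 19·3413 + 12
23: 64859 = 23·2819 + 22
29: 64859 = 29·2236 + 15
31: 64859 = 31·2092 + 7
37: 64859 = 37·1752 + 35
41: 64859 = 41·1581 + 38
43: 64859 = 43·1508 + 15
47: 64859 = 47·1379 + 46
53: 64859 = 53·1223 + 40
59: 64859 = 59·1099 + 18
61: 64859 = 61·1063 + 16
67: 64859 = 67·968 + 3
71: 64859 = 71·913 + 36
73: 64859 = 73·888 + 35
79: 64859 = 79·821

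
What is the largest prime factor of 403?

403 = 13 · 31
31 is prime.
So 403 = 13 · 31; the largest prime factor is 31.

31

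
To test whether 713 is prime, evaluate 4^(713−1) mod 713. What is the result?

4^1 ≡ 4 (mod 713)
4^2 ≡ 4^2 = 16 ≡ 16 (mod 713)
4^4 ≡ 16^2 = 256 ≡ 256 (mod 713)
4^8 ≡ 256^2 = 65536 ≡ 653 (mod 713)
4^16 ≡ 653^2 = 426409 ≡ 35 (mod 713)
4^32 ≡ 35^2 = 1225 ≡ 512 (mod 713)
4^64 ≡ 512^2 = 262144 ≡ 473 (mod 713)
4^128 ≡ 473^2 = 223729 ≡ 560 (mod 713)
4^256 ≡ 560^2 = 313600 ≡ 593 (mod 713)
4^512 ≡ 593^2 = 351649 ≡ 140 (mod 713)
712 = 512 + 128 + 64 + 8 in binary powers of 2.
So 4^712 ≡ 140 · 560 · 473 · 653 ≡ 78 (mod 713).
Since 78 ≠ 1, base 4 is a Fermat witness: 713 is composite.

78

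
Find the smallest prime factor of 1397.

1397 is odd.
Digit sum 20, not divisible by 3.
Ends in 7: not divisible by 5.
7: 1397 = 7·199 + 4
11: 1397 = 11·127

11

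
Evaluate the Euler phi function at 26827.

26496

Factor: 26827 = 139 · 193.
φ(26827) = (139−1) · (193−1) = 138 · 192 = 26496.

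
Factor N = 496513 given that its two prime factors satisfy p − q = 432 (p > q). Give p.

953

Since p = q + 432, we have 496513 = q(q + 432), so q² + 432q − 496513 = 0.
Discriminant: 432² + 4·496513 = 186624 + 1986052 = 2172676; √2172676 = 1474.
q = (−432 + 1474)/2 = 521, and p = q + 432 = 953.
Check: 521 · 953 = 496513.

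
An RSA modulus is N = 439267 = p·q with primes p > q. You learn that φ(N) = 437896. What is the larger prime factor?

863

φ(n) = (p−1)(q−1) = n − (p+q) + 1, so p + q = 439267 − 437896 + 1 = 1372.
p and q are the roots of t² − 1372t + 439267 = 0.
Discriminant: 1372² − 4·439267 = 1882384 − 1757068 = 125316; √125316 = 354.
q = (1372 − 354)/2 = 509, p = (1372 + 354)/2 = 863.
Check: 509 · 863 = 439267.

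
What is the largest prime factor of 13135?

71

13135 = 5 · 2627
2627 = 37 · 71
71 is prime.
So 13135 = 5 · 37 · 71; the largest prime factor is 71.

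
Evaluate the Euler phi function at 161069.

149776

Factor: 161069 = 23 · 47 · 149.
φ(161069) = (23−1) · (47−1) · (149−1) = 22 · 46 · 148 = 149776.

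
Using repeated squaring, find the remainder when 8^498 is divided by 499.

1

8^1 ≡ 8 (mod 499)
8^2 ≡ 8^2 = 64 ≡ 64 (mod 499)
8^4 ≡ 64^2 = 4096 ≡ 104 (mod 499)
8^8 ≡ 104^2 = 10816 ≡ 337 (mod 499)
8^16 ≡ 337^2 = 113569 ≡ 296 (mod 499)
8^32 ≡ 296^2 = 87616 ≡ 291 (mod 499)
8^64 ≡ 291^2 = 84681 ≡ 350 (mod 499)
8^128 ≡ 350^2 = 122500 ≡ 245 (mod 499)
8^256 ≡ 245^2 = 60025 ≡ 145 (mod 499)
498 = 256 + 128 + 64 + 32 + 16 + 2 in binary powers of 2.
So 8^498 ≡ 145 · 245 · 350 · 291 · 296 · 64 ≡ 1 (mod 499).
Since the result is 1, base 8 gives no evidence that 499 is composite.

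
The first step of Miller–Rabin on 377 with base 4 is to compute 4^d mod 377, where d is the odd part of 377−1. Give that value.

377 − 1 = 376 = 2^3 · 47, so d = 47.
4^1 ≡ 4 (mod 377)
4^2 ≡ 4^2 = 16 ≡ 16 (mod 377)
4^4 ≡ 16^2 = 256 ≡ 256 (mod 377)
4^8 ≡ 256^2 = 65536 ≡ 315 (mod 377)
4^16 ≡ 315^2 = 99225 ≡ 74 (mod 377)
4^32 ≡ 74^2 = 5476 ≡ 198 (mod 377)
47 = 32 + 8 + 4 + 2 + 1 in binary powers of 2.
So 4^47 ≡ 198 · 315 · 256 · 16 · 4 ≡ 270 (mod 377).
Squaring chain: 270 → 139 → 94; never reaches −1, so base 4 is a Miller–Rabin witness that 377 is composite.

270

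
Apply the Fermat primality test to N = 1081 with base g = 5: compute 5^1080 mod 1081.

968

5^1 ≡ 5 (mod 1081)
5^2 ≡ 5^2 = 25 ≡ 25 (mod 1081)
5^4 ≡ 25^2 = 625 ≡ 625 (mod 1081)
5^8 ≡ 625^2 = 390625 ≡ 384 (mod 1081)
5^16 ≡ 384^2 = 147456 ≡ 440 (mod 1081)
5^32 ≡ 440^2 = 193600 ≡ 101 (mod 1081)
5^64 ≡ 101^2 = 10201 ≡ 472 (mod 1081)
5^128 ≡ 472^2 = 222784 ≡ 98 (mod 1081)
5^256 ≡ 98^2 = 9604 ≡ 956 (mod 1081)
5^512 ≡ 956^2 = 913936 ≡ 491 (mod 1081)
5^1024 ≡ 491^2 = 241081 ≡ 18 (mod 1081)
1080 = 1024 + 32 + 16 + 8 in binary powers of 2.
So 5^1080 ≡ 18 · 101 · 440 · 384 ≡ 968 (mod 1081).
Since 968 ≠ 1, base 5 is a Fermat witness: 1081 is composite.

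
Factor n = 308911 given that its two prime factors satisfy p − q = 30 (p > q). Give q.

Since p = q + 30, we have 308911 = q(q + 30), so q² + 30q − 308911 = 0.
Discriminant: 30² + 4·308911 = 900 + 1235644 = 1236544; √1236544 = 1112.
q = (−30 + 1112)/2 = 541, and p = q + 30 = 571.
Check: 541 · 571 = 308911.

541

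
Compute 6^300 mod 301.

6^1 ≡ 6 (mod 301)
6^2 ≡ 6^2 = 36 ≡ 36 (mod 301)
6^4 ≡ 36^2 = 1296 ≡ 92 (mod 301)
6^8 ≡ 92^2 = 8464 ≡ 36 (mod 301)
6^16 ≡ 36^2 = 1296 ≡ 92 (mod 301)
6^32 ≡ 92^2 = 8464 ≡ 36 (mod 301)
6^64 ≡ 36^2 = 1296 ≡ 92 (mod 301)
6^128 ≡ 92^2 = 8464 ≡ 36 (mod 301)
6^256 ≡ 36^2 = 1296 ≡ 92 (mod 301)
300 = 256 + 32 + 8 + 4 in binary powers of 2.
So 6^300 ≡ 92 · 36 · 36 · 92 ≡ 1 (mod 301).
Since the result is 1, base 6 gives no evidence that 301 is composite.

1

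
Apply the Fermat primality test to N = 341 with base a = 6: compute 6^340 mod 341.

56

6^1 ≡ 6 (mod 341)
6^2 ≡ 6^2 = 36 ≡ 36 (mod 341)
6^4 ≡ 36^2 = 1296 ≡ 273 (mod 341)
6^8 ≡ 273^2 = 74529 ≡ 191 (mod 341)
6^16 ≡ 191^2 = 36481 ≡ 335 (mod 341)
6^32 ≡ 335^2 = 112225 ≡ 36 (mod 341)
6^64 ≡ 36^2 = 1296 ≡ 273 (mod 341)
6^128 ≡ 273^2 = 74529 ≡ 191 (mod 341)
6^256 ≡ 191^2 = 36481 ≡ 335 (mod 341)
340 = 256 + 64 + 16 + 4 in binary powers of 2.
So 6^340 ≡ 335 · 273 · 335 · 273 ≡ 56 (mod 341).
Since 56 ≠ 1, base 6 is a Fermat witness: 341 is composite.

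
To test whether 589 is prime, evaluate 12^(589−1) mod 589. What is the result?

39

12^1 ≡ 12 (mod 589)
12^2 ≡ 12^2 = 144 ≡ 144 (mod 589)
12^4 ≡ 144^2 = 20736 ≡ 121 (mod 589)
12^8 ≡ 121^2 = 14641 ≡ 505 (mod 589)
12^16 ≡ 505^2 = 255025 ≡ 577 (mod 589)
12^32 ≡ 577^2 = 332929 ≡ 144 (mod 589)
12^64 ≡ 144^2 = 20736 ≡ 121 (mod 589)
12^128 ≡ 121^2 = 14641 ≡ 505 (mod 589)
12^256 ≡ 505^2 = 255025 ≡ 577 (mod 589)
12^512 ≡ 577^2 = 332929 ≡ 144 (mod 589)
588 = 512 + 64 + 8 + 4 in binary powers of 2.
So 12^588 ≡ 144 · 121 · 505 · 121 ≡ 39 (mod 589).
Since 39 ≠ 1, base 12 is a Fermat witness: 589 is composite.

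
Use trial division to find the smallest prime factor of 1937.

1937 is odd.
Digit sum 20, not divisible by 3.
Ends in 7: not divisible by 5.
7: 1937 = 7·276 + 5
11: 1937 = 11·176 + 1
13: 1937 = 13·149

13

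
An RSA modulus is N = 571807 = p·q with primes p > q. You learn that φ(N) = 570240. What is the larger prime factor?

φ(n) = (p−1)(q−1) = n − (p+q) + 1, so p + q = 571807 − 570240 + 1 = 1568.
p and q are the roots of t² − 1568t + 571807 = 0.
Discriminant: 1568² − 4·571807 = 2458624 − 2287228 = 171396; √171396 = 414.
q = (1568 − 414)/2 = 577, p = (1568 + 414)/2 = 991.
Check: 577 · 991 = 571807.

991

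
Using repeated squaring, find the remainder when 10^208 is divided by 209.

10^1 ≡ 10 (mod 209)
10^2 ≡ 10^2 = 100 ≡ 100 (mod 209)
10^4 ≡ 100^2 = 10000 ≡ 177 (mod 209)
10^8 ≡ 177^2 = 31329 ≡ 188 (mod 209)
10^16 ≡ 188^2 = 35344 ≡ 23 (mod 209)
10^32 ≡ 23^2 = 529 ≡ 111 (mod 209)
10^64 ≡ 111^2 = 12321 ≡ 199 (mod 209)
10^128 ≡ 199^2 = 39601 ≡ 100 (mod 209)
208 = 128 + 64 + 16 in binary powers of 2.
So 10^208 ≡ 100 · 199 · 23 ≡ 199 (mod 209).
Since 199 ≠ 1, base 10 is a Fermat witness: 209 is composite.

199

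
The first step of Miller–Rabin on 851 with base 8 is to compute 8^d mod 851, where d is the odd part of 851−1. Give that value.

851 − 1 = 850 = 2^1 · 425, so d = 425.
8^1 ≡ 8 (mod 851)
8^2 ≡ 8^2 = 64 ≡ 64 (mod 851)
8^4 ≡ 64^2 = 4096 ≡ 692 (mod 851)
8^8 ≡ 692^2 = 478864 ≡ 602 (mod 851)
8^16 ≡ 602^2 = 362404 ≡ 729 (mod 851)
8^32 ≡ 729^2 = 531441 ≡ 417 (mod 851)
8^64 ≡ 417^2 = 173889 ≡ 285 (mod 851)
8^128 ≡ 285^2 = 81225 ≡ 380 (mod 851)
8^256 ≡ 380^2 = 144400 ≡ 581 (mod 851)
425 = 256 + 128 + 32 + 8 + 1 in binary powers of 2.
So 8^425 ≡ 581 · 380 · 417 · 602 · 8 ≡ 541 (mod 851).
Squaring chain: 541; never reaches −1, so base 8 is a Miller–Rabin witness that 851 is composite.

541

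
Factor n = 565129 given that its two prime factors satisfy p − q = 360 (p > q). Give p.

Since p = q + 360, we have 565129 = q(q + 360), so q² + 360q − 565129 = 0.
Discriminant: 360² + 4·565129 = 129600 + 2260516 = 2390116; √2390116 = 1546.
q = (−360 + 1546)/2 = 593, and p = q + 360 = 953.
Check: 593 · 953 = 565129.

953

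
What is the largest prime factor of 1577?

83

1577 = 19 · 83
83 is prime.
So 1577 = 19 · 83; the largest prime factor is 83.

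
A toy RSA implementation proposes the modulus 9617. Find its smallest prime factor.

9617 is odd.
Digit sum 23, not divisible by 3.
Ends in 7: not divisible by 5.
7: 9617 = 7·1373 + 6
11: 9617 = 11·874 + 3
13: 9617 = 13·739 + 10
17: 9617 = 17·565 + 12
19: 9617 = 19·506 + 3
23: 9617 = 23·418 + 3
29: 9617 = 29·331 + 18
31: 9617 = 31·310 + 7
37: 9617 = 37·259 + 34
41: 9617 = 41·234 + 23
43: 9617 = 43·223 + 28
47: 9617 = 47·204 + 29
53: 9617 = 53·181 + 24
59: 9617 = 59·163

59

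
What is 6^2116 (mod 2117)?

6^1 ≡ 6 (mod 2117)
6^2 ≡ 6^2 = 36 ≡ 36 (mod 2117)
6^4 ≡ 36^2 = 1296 ≡ 1296 (mod 2117)
6^8 ≡ 1296^2 = 1679616 ≡ 835 (mod 2117)
6^16 ≡ 835^2 = 697225 ≡ 732 (mod 2117)
6^32 ≡ 732^2 = 535824 ≡ 223 (mod 2117)
6^64 ≡ 223^2 = 49729 ≡ 1038 (mod 2117)
6^128 ≡ 1038^2 = 1077444 ≡ 2008 (mod 2117)
6^256 ≡ 2008^2 = 4032064 ≡ 1296 (mod 2117)
6^512 ≡ 1296^2 = 1679616 ≡ 835 (mod 2117)
6^1024 ≡ 835^2 = 697225 ≡ 732 (mod 2117)
6^2048 ≡ 732^2 = 535824 ≡ 223 (mod 2117)
2116 = 2048 + 64 + 4 in binary powers of 2.
So 6^2116 ≡ 223 · 1038 · 1296 ≡ 819 (mod 2117).
Since 819 ≠ 1, base 6 is a Fermat witness: 2117 is composite.

819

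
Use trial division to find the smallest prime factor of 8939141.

8939141 is odd.
Digit sum 35, not divisible by 3.
Ends in 1: not divisible by 5.
7: 8939141 = 7·1277020 + 1
11: 8939141 = 11·812649 + 2
13: 8939141 = 13·687626 + 3
17: 8939141 = 17·525831 + 14
19: 8939141 = 19·470481 + 2
23: 8939141 = 23·388658 + 7
29: 8939141 = 29·308246 + 7
31: 8939141 = 31·288359 + 12
37: 8939141 = 37·241598 + 15
41: 8939141 = 41·218027 + 34
43: 8939141 = 43·207887

43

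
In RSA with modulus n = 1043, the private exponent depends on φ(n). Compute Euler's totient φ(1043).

888

Factor: 1043 = 7 · 149.
φ(1043) = (7−1) · (149−1) = 6 · 148 = 888.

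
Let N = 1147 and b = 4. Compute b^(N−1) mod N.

1120

4^1 ≡ 4 (mod 1147)
4^2 ≡ 4^2 = 16 ≡ 16 (mod 1147)
4^4 ≡ 16^2 = 256 ≡ 256 (mod 1147)
4^8 ≡ 256^2 = 65536 ≡ 157 (mod 1147)
4^16 ≡ 157^2 = 24649 ≡ 562 (mod 1147)
4^32 ≡ 562^2 = 315844 ≡ 419 (mod 1147)
4^64 ≡ 419^2 = 175561 ≡ 70 (mod 1147)
4^128 ≡ 70^2 = 4900 ≡ 312 (mod 1147)
4^256 ≡ 312^2 = 97344 ≡ 996 (mod 1147)
4^512 ≡ 996^2 = 992016 ≡ 1008 (mod 1147)
4^1024 ≡ 1008^2 = 1016064 ≡ 969 (mod 1147)
1146 = 1024 + 64 + 32 + 16 + 8 + 2 in binary powers of 2.
So 4^1146 ≡ 969 · 70 · 419 · 562 · 157 · 16 ≡ 1120 (mod 1147).
Since 1120 ≠ 1, base 4 is a Fermat witness: 1147 is composite.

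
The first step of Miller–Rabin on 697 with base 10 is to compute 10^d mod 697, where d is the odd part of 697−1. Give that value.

697 − 1 = 696 = 2^3 · 87, so d = 87.
10^1 ≡ 10 (mod 697)
10^2 ≡ 10^2 = 100 ≡ 100 (mod 697)
10^4 ≡ 100^2 = 10000 ≡ 242 (mod 697)
10^8 ≡ 242^2 = 58564 ≡ 16 (mod 697)
10^16 ≡ 16^2 = 256 ≡ 256 (mod 697)
10^32 ≡ 256^2 = 65536 ≡ 18 (mod 697)
10^64 ≡ 18^2 = 324 ≡ 324 (mod 697)
87 = 64 + 16 + 4 + 2 + 1 in binary powers of 2.
So 10^87 ≡ 324 · 256 · 242 · 100 · 10 ≡ 141 (mod 697).
Squaring chain: 141 → 365 → 98; never reaches −1, so base 10 is a Miller–Rabin witness that 697 is composite.

141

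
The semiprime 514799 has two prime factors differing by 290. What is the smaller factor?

Since p = q + 290, we have 514799 = q(q + 290), so q² + 290q − 514799 = 0.
Discriminant: 290² + 4·514799 = 84100 + 2059196 = 2143296; √2143296 = 1464.
q = (−290 + 1464)/2 = 587, and p = q + 290 = 877.
Check: 587 · 877 = 514799.

587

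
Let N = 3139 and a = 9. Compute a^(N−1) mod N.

293

9^1 ≡ 9 (mod 3139)
9^2 ≡ 9^2 = 81 ≡ 81 (mod 3139)
9^4 ≡ 81^2 = 6561 ≡ 283 (mod 3139)
9^8 ≡ 283^2 = 80089 ≡ 1614 (mod 3139)
9^16 ≡ 1614^2 = 2604996 ≡ 2765 (mod 3139)
9^32 ≡ 2765^2 = 7645225 ≡ 1760 (mod 3139)
9^64 ≡ 1760^2 = 3097600 ≡ 2546 (mod 3139)
9^128 ≡ 2546^2 = 6482116 ≡ 81 (mod 3139)
9^256 ≡ 81^2 = 6561 ≡ 283 (mod 3139)
9^512 ≡ 283^2 = 80089 ≡ 1614 (mod 3139)
9^1024 ≡ 1614^2 = 2604996 ≡ 2765 (mod 3139)
9^2048 ≡ 2765^2 = 7645225 ≡ 1760 (mod 3139)
3138 = 2048 + 1024 + 64 + 2 in binary powers of 2.
So 9^3138 ≡ 1760 · 2765 · 2546 · 81 ≡ 293 (mod 3139).
Since 293 ≠ 1, base 9 is a Fermat witness: 3139 is composite.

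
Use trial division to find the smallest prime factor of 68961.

3

68961 is odd.
Digit sum 30, divisible by 3.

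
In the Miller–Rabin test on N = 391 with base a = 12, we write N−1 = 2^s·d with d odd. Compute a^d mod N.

215

391 − 1 = 390 = 2^1 · 195, so d = 195.
12^1 ≡ 12 (mod 391)
12^2 ≡ 12^2 = 144 ≡ 144 (mod 391)
12^4 ≡ 144^2 = 20736 ≡ 13 (mod 391)
12^8 ≡ 13^2 = 169 ≡ 169 (mod 391)
12^16 ≡ 169^2 = 28561 ≡ 18 (mod 391)
12^32 ≡ 18^2 = 324 ≡ 324 (mod 391)
12^64 ≡ 324^2 = 104976 ≡ 188 (mod 391)
12^128 ≡ 188^2 = 35344 ≡ 154 (mod 391)
195 = 128 + 64 + 2 + 1 in binary powers of 2.
So 12^195 ≡ 154 · 188 · 144 · 12 ≡ 215 (mod 391).
Squaring chain: 215; never reaches −1, so base 12 is a Miller–Rabin witness that 391 is composite.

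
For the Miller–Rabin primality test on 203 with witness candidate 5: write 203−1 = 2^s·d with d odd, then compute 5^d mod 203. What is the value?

38

203 − 1 = 202 = 2^1 · 101, so d = 101.
5^1 ≡ 5 (mod 203)
5^2 ≡ 5^2 = 25 ≡ 25 (mod 203)
5^4 ≡ 25^2 = 625 ≡ 16 (mod 203)
5^8 ≡ 16^2 = 256 ≡ 53 (mod 203)
5^16 ≡ 53^2 = 2809 ≡ 170 (mod 203)
5^32 ≡ 170^2 = 28900 ≡ 74 (mod 203)
5^64 ≡ 74^2 = 5476 ≡ 198 (mod 203)
101 = 64 + 32 + 4 + 1 in binary powers of 2.
So 5^101 ≡ 198 · 74 · 16 · 5 ≡ 38 (mod 203).
Squaring chain: 38; never reaches −1, so base 5 is a Miller–Rabin witness that 203 is composite.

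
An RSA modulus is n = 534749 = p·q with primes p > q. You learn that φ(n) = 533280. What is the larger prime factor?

φ(n) = (p−1)(q−1) = n − (p+q) + 1, so p + q = 534749 − 533280 + 1 = 1470.
p and q are the roots of t² − 1470t + 534749 = 0.
Discriminant: 1470² − 4·534749 = 2160900 − 2138996 = 21904; √21904 = 148.
q = (1470 − 148)/2 = 661, p = (1470 + 148)/2 = 809.
Check: 661 · 809 = 534749.

809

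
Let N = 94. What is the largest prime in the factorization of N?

47

94 = 2 · 47
47 is prime.
So 94 = 2 · 47; the largest prime factor is 47.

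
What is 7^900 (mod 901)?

7^1 ≡ 7 (mod 901)
7^2 ≡ 7^2 = 49 ≡ 49 (mod 901)
7^4 ≡ 49^2 = 2401 ≡ 599 (mod 901)
7^8 ≡ 599^2 = 358801 ≡ 203 (mod 901)
7^16 ≡ 203^2 = 41209 ≡ 664 (mod 901)
7^32 ≡ 664^2 = 440896 ≡ 307 (mod 901)
7^64 ≡ 307^2 = 94249 ≡ 545 (mod 901)
7^128 ≡ 545^2 = 297025 ≡ 596 (mod 901)
7^256 ≡ 596^2 = 355216 ≡ 222 (mod 901)
7^512 ≡ 222^2 = 49284 ≡ 630 (mod 901)
900 = 512 + 256 + 128 + 4 in binary powers of 2.
So 7^900 ≡ 630 · 222 · 596 · 599 ≡ 293 (mod 901).
Since 293 ≠ 1, base 7 is a Fermat witness: 901 is composite.

293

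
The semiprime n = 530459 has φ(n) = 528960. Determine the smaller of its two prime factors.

φ(n) = (p−1)(q−1) = n − (p+q) + 1, so p + q = 530459 − 528960 + 1 = 1500.
p and q are the roots of t² − 1500t + 530459 = 0.
Discriminant: 1500² − 4·530459 = 2250000 − 2121836 = 128164; √128164 = 358.
q = (1500 − 358)/2 = 571, p = (1500 + 358)/2 = 929.
Check: 571 · 929 = 530459.

571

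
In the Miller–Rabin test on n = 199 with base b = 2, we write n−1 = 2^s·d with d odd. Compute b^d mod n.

199 − 1 = 198 = 2^1 · 99, so d = 99.
2^1 ≡ 2 (mod 199)
2^2 ≡ 2^2 = 4 ≡ 4 (mod 199)
2^4 ≡ 4^2 = 16 ≡ 16 (mod 199)
2^8 ≡ 16^2 = 256 ≡ 57 (mod 199)
2^16 ≡ 57^2 = 3249 ≡ 65 (mod 199)
2^32 ≡ 65^2 = 4225 ≡ 46 (mod 199)
2^64 ≡ 46^2 = 2116 ≡ 126 (mod 199)
99 = 64 + 32 + 2 + 1 in binary powers of 2.
So 2^99 ≡ 126 · 46 · 4 · 2 ≡ 1 (mod 199).
Since 2^d ≡ 1 (mod 199), base 2 does not prove 199 composite.

1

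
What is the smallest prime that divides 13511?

59

13511 is odd.
Digit sum 11, not divisible by 3.
Ends in 1: not divisible by 5.
7: 13511 = 7·1930 + 1
11: 13511 = 11·1228 + 3
13: 13511 = 13·1039 + 4
17: 13511 = 17·794 + 13
19: 13511 = 19·711 + 2
23: 13511 = 23·587 + 10
29: 13511 = 29·465 + 26
31: 13511 = 31·435 + 26
37: 13511 = 37·365 + 6
41: 13511 = 41·329 + 22
43: 13511 = 43·314 + 9
47: 13511 = 47·287 + 22
53: 13511 = 53·254 + 49
59: 13511 = 59·229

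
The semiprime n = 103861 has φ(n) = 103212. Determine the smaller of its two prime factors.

φ(n) = (p−1)(q−1) = n − (p+q) + 1, so p + q = 103861 − 103212 + 1 = 650.
p and q are the roots of t² − 650t + 103861 = 0.
Discriminant: 650² − 4·103861 = 422500 − 415444 = 7056; √7056 = 84.
q = (650 − 84)/2 = 283, p = (650 + 84)/2 = 367.
Check: 283 · 367 = 103861.

283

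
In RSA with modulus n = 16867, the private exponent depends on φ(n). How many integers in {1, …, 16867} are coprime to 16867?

Factor: 16867 = 101 · 167.
φ(16867) = (101−1) · (167−1) = 100 · 166 = 16600.

16600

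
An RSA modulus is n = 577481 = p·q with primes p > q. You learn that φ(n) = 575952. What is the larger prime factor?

853

φ(n) = (p−1)(q−1) = n − (p+q) + 1, so p + q = 577481 − 575952 + 1 = 1530.
p and q are the roots of t² − 1530t + 577481 = 0.
Discriminant: 1530² − 4·577481 = 2340900 − 2309924 = 30976; √30976 = 176.
q = (1530 − 176)/2 = 677, p = (1530 + 176)/2 = 853.
Check: 677 · 853 = 577481.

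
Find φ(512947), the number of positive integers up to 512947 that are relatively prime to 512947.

Factor: 512947 = 43 · 79 · 151.
φ(512947) = (43−1) · (79−1) · (151−1) = 42 · 78 · 150 = 491400.

491400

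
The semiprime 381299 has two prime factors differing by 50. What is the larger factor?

643

Since p = q + 50, we have 381299 = q(q + 50), so q² + 50q − 381299 = 0.
Discriminant: 50² + 4·381299 = 2500 + 1525196 = 1527696; √1527696 = 1236.
q = (−50 + 1236)/2 = 593, and p = q + 50 = 643.
Check: 593 · 643 = 381299.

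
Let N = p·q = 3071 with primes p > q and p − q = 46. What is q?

37

Since p = q + 46, we have 3071 = q(q + 46), so q² + 46q − 3071 = 0.
Discriminant: 46² + 4·3071 = 2116 + 12284 = 14400; √14400 = 120.
q = (−46 + 120)/2 = 37, and p = q + 46 = 83.
Check: 37 · 83 = 3071.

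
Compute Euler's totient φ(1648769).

1602000

Factor: 1648769 = 61 · 151 · 179.
φ(1648769) = (61−1) · (151−1) · (179−1) = 60 · 150 · 178 = 1602000.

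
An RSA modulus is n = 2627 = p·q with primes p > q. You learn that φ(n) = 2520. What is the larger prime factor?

φ(n) = (p−1)(q−1) = n − (p+q) + 1, so p + q = 2627 − 2520 + 1 = 108.
p and q are the roots of t² − 108t + 2627 = 0.
Discriminant: 108² − 4·2627 = 11664 − 10508 = 1156; √1156 = 34.
q = (108 − 34)/2 = 37, p = (108 + 34)/2 = 71.
Check: 37 · 71 = 2627.

71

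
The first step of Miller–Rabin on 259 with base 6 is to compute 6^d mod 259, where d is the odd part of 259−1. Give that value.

6

259 − 1 = 258 = 2^1 · 129, so d = 129.
6^1 ≡ 6 (mod 259)
6^2 ≡ 6^2 = 36 ≡ 36 (mod 259)
6^4 ≡ 36^2 = 1296 ≡ 1 (mod 259)
6^8 ≡ 1^2 = 1 ≡ 1 (mod 259)
6^16 ≡ 1^2 = 1 ≡ 1 (mod 259)
6^32 ≡ 1^2 = 1 ≡ 1 (mod 259)
6^64 ≡ 1^2 = 1 ≡ 1 (mod 259)
6^128 ≡ 1^2 = 1 ≡ 1 (mod 259)
129 = 128 + 1 in binary powers of 2.
So 6^129 ≡ 1 · 6 ≡ 6 (mod 259).
Squaring chain: 6; never reaches −1, so base 6 is a Miller–Rabin witness that 259 is composite.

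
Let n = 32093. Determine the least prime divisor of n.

67

32093 is odd.
Digit sum 17, not divisible by 3.
Ends in 3: not divisible by 5.
7: 32093 = 7·4584 + 5
11: 32093 = 11·2917 + 6
13: 32093 = 13·2468 + 9
17: 32093 = 17·1887 + 14
19: 32093 = 19·1689 + 2
23: 32093 = 23·1395 + 8
29: 32093 = 29·1106 + 19
31: 32093 = 31·1035 + 8
37: 32093 = 37·867 + 14
41: 32093 = 41·782 + 31
43: 32093 = 43·746 + 15
47: 32093 = 47·682 + 39
53: 32093 = 53·605 + 28
59: 32093 = 59·543 + 56
61: 32093 = 61·526 + 7
67: 32093 = 67·479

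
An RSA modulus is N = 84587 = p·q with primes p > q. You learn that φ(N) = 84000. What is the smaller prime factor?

251

φ(n) = (p−1)(q−1) = n − (p+q) + 1, so p + q = 84587 − 84000 + 1 = 588.
p and q are the roots of t² − 588t + 84587 = 0.
Discriminant: 588² − 4·84587 = 345744 − 338348 = 7396; √7396 = 86.
q = (588 − 86)/2 = 251, p = (588 + 86)/2 = 337.
Check: 251 · 337 = 84587.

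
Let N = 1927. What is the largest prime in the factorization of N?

1927 = 41 · 47
47 is prime.
So 1927 = 41 · 47; the largest prime factor is 47.

47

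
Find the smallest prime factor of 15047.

41

15047 is odd.
Digit sum 17, not divisible by 3.
Ends in 7: not divisible by 5.
7: 15047 = 7·2149 + 4
11: 15047 = 11·1367 + 10
13: 15047 = 13·1157 + 6
17: 15047 = 17·885 + 2
19: 15047 = 19·791 + 18
23: 15047 = 23·654 + 5
29: 15047 = 29·518 + 25
31: 15047 = 31·485 + 12
37: 15047 = 37·406 + 25
41: 15047 = 41·367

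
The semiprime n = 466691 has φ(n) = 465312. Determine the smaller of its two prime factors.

φ(n) = (p−1)(q−1) = n − (p+q) + 1, so p + q = 466691 − 465312 + 1 = 1380.
p and q are the roots of t² − 1380t + 466691 = 0.
Discriminant: 1380² − 4·466691 = 1904400 − 1866764 = 37636; √37636 = 194.
q = (1380 − 194)/2 = 593, p = (1380 + 194)/2 = 787.
Check: 593 · 787 = 466691.

593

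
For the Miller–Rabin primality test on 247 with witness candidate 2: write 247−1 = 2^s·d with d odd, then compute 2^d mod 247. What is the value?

164

247 − 1 = 246 = 2^1 · 123, so d = 123.
2^1 ≡ 2 (mod 247)
2^2 ≡ 2^2 = 4 ≡ 4 (mod 247)
2^4 ≡ 4^2 = 16 ≡ 16 (mod 247)
2^8 ≡ 16^2 = 256 ≡ 9 (mod 247)
2^16 ≡ 9^2 = 81 ≡ 81 (mod 247)
2^32 ≡ 81^2 = 6561 ≡ 139 (mod 247)
2^64 ≡ 139^2 = 19321 ≡ 55 (mod 247)
123 = 64 + 32 + 16 + 8 + 2 + 1 in binary powers of 2.
So 2^123 ≡ 55 · 139 · 81 · 9 · 4 · 2 ≡ 164 (mod 247).
Squaring chain: 164; never reaches −1, so base 2 is a Miller–Rabin witness that 247 is composite.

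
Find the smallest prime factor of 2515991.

31

2515991 is odd.
Digit sum 32, not divisible by 3.
Ends in 1: not divisible by 5.
7: 2515991 = 7·359427 + 2
11: 2515991 = 11·228726 + 5
13: 2515991 = 13·193537 + 10
17: 2515991 = 17·147999 + 8
19: 2515991 = 19·132420 + 11
23: 2515991 = 23·109390 + 21
29: 2515991 = 29·86758 + 9
31: 2515991 = 31·81161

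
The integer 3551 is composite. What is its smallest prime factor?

3551 is odd.
Digit sum 14, not divisible by 3.
Ends in 1: not divisible by 5.
7: 3551 = 7·507 + 2
11: 3551 = 11·322 + 9
13: 3551 = 13·273 + 2
17: 3551 = 17·208 + 15
19: 3551 = 19·186 + 17
23: 3551 = 23·154 + 9
29: 3551 = 29·122 + 13
31: 3551 = 31·114 + 17
37: 3551 = 37·95 + 36
41: 3551 = 41·86 + 25
43: 3551 = 43·82 + 25
47: 3551 = 47·75 + 26
53: 3551 = 53·67

53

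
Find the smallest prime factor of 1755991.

1755991 is odd.
Digit sum 37, not divisible by 3.
Ends in 1: not divisible by 5.
7: 1755991 = 7·250855 + 6
11: 1755991 = 11·159635 + 6
13: 1755991 = 13·135076 + 3
17: 1755991 = 17·103293 + 10
19: 1755991 = 19·92420 + 11
23: 1755991 = 23·76347 + 10
29: 1755991 = 29·60551 + 12
31: 1755991 = 31·56644 + 27
37: 1755991 = 37·47459 + 8
41: 1755991 = 41·42829 + 2
43: 1755991 = 43·40837

43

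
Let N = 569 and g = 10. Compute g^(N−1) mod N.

1

10^1 ≡ 10 (mod 569)
10^2 ≡ 10^2 = 100 ≡ 100 (mod 569)
10^4 ≡ 100^2 = 10000 ≡ 327 (mod 569)
10^8 ≡ 327^2 = 106929 ≡ 526 (mod 569)
10^16 ≡ 526^2 = 276676 ≡ 142 (mod 569)
10^32 ≡ 142^2 = 20164 ≡ 249 (mod 569)
10^64 ≡ 249^2 = 62001 ≡ 549 (mod 569)
10^128 ≡ 549^2 = 301401 ≡ 400 (mod 569)
10^256 ≡ 400^2 = 160000 ≡ 111 (mod 569)
10^512 ≡ 111^2 = 12321 ≡ 372 (mod 569)
568 = 512 + 32 + 16 + 8 in binary powers of 2.
So 10^568 ≡ 372 · 249 · 142 · 526 ≡ 1 (mod 569).
Since the result is 1, base 10 gives no evidence that 569 is composite.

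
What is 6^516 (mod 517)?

6^1 ≡ 6 (mod 517)
6^2 ≡ 6^2 = 36 ≡ 36 (mod 517)
6^4 ≡ 36^2 = 1296 ≡ 262 (mod 517)
6^8 ≡ 262^2 = 68644 ≡ 400 (mod 517)
6^16 ≡ 400^2 = 160000 ≡ 247 (mod 517)
6^32 ≡ 247^2 = 61009 ≡ 3 (mod 517)
6^64 ≡ 3^2 = 9 ≡ 9 (mod 517)
6^128 ≡ 9^2 = 81 ≡ 81 (mod 517)
6^256 ≡ 81^2 = 6561 ≡ 357 (mod 517)
6^512 ≡ 357^2 = 127449 ≡ 267 (mod 517)
516 = 512 + 4 in binary powers of 2.
So 6^516 ≡ 267 · 262 ≡ 159 (mod 517).
Since 159 ≠ 1, base 6 is a Fermat witness: 517 is composite.

159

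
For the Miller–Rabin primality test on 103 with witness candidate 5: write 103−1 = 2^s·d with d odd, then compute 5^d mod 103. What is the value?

102

103 − 1 = 102 = 2^1 · 51, so d = 51.
5^1 ≡ 5 (mod 103)
5^2 ≡ 5^2 = 25 ≡ 25 (mod 103)
5^4 ≡ 25^2 = 625 ≡ 7 (mod 103)
5^8 ≡ 7^2 = 49 ≡ 49 (mod 103)
5^16 ≡ 49^2 = 2401 ≡ 32 (mod 103)
5^32 ≡ 32^2 = 1024 ≡ 97 (mod 103)
51 = 32 + 16 + 2 + 1 in binary powers of 2.
So 5^51 ≡ 97 · 32 · 25 · 5 ≡ 102 (mod 103).
Since 5^d ≡ 102 (mod 103), base 5 does not prove 103 composite.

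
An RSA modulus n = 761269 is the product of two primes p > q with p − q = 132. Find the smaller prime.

Since p = q + 132, we have 761269 = q(q + 132), so q² + 132q − 761269 = 0.
Discriminant: 132² + 4·761269 = 17424 + 3045076 = 3062500; √3062500 = 1750.
q = (−132 + 1750)/2 = 809, and p = q + 132 = 941.
Check: 809 · 941 = 761269.

809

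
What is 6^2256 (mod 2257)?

741

6^1 ≡ 6 (mod 2257)
6^2 ≡ 6^2 = 36 ≡ 36 (mod 2257)
6^4 ≡ 36^2 = 1296 ≡ 1296 (mod 2257)
6^8 ≡ 1296^2 = 1679616 ≡ 408 (mod 2257)
6^16 ≡ 408^2 = 166464 ≡ 1703 (mod 2257)
6^32 ≡ 1703^2 = 2900209 ≡ 2221 (mod 2257)
6^64 ≡ 2221^2 = 4932841 ≡ 1296 (mod 2257)
6^128 ≡ 1296^2 = 1679616 ≡ 408 (mod 2257)
6^256 ≡ 408^2 = 166464 ≡ 1703 (mod 2257)
6^512 ≡ 1703^2 = 2900209 ≡ 2221 (mod 2257)
6^1024 ≡ 2221^2 = 4932841 ≡ 1296 (mod 2257)
6^2048 ≡ 1296^2 = 1679616 ≡ 408 (mod 2257)
2256 = 2048 + 128 + 64 + 16 in binary powers of 2.
So 6^2256 ≡ 408 · 408 · 1296 · 1703 ≡ 741 (mod 2257).
Since 741 ≠ 1, base 6 is a Fermat witness: 2257 is composite.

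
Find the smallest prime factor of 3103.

29

3103 is odd.
Digit sum 7, not divisible by 3.
Ends in 3: not divisible by 5.
7: 3103 = 7·443 + 2
11: 3103 = 11·282 + 1
13: 3103 = 13·238 + 9
17: 3103 = 17·182 + 9
19: 3103 = 19·163 + 6
23: 3103 = 23·134 + 21
29: 3103 = 29·107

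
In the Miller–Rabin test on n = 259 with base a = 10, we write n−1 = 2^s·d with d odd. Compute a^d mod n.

259 − 1 = 258 = 2^1 · 129, so d = 129.
10^1 ≡ 10 (mod 259)
10^2 ≡ 10^2 = 100 ≡ 100 (mod 259)
10^4 ≡ 100^2 = 10000 ≡ 158 (mod 259)
10^8 ≡ 158^2 = 24964 ≡ 100 (mod 259)
10^16 ≡ 100^2 = 10000 ≡ 158 (mod 259)
10^32 ≡ 158^2 = 24964 ≡ 100 (mod 259)
10^64 ≡ 100^2 = 10000 ≡ 158 (mod 259)
10^128 ≡ 158^2 = 24964 ≡ 100 (mod 259)
129 = 128 + 1 in binary powers of 2.
So 10^129 ≡ 100 · 10 ≡ 223 (mod 259).
Squaring chain: 223; never reaches −1, so base 10 is a Miller–Rabin witness that 259 is composite.

223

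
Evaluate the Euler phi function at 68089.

Factor: 68089 = 7 · 71 · 137.
φ(68089) = (7−1) · (71−1) · (137−1) = 6 · 70 · 136 = 57120.

57120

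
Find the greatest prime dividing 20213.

20213 = 17 · 1189
1189 = 29 · 41
41 is prime.
So 20213 = 17 · 29 · 41; the largest prime factor is 41.

41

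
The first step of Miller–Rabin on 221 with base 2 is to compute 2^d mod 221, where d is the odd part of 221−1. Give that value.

128

221 − 1 = 220 = 2^2 · 55, so d = 55.
2^1 ≡ 2 (mod 221)
2^2 ≡ 2^2 = 4 ≡ 4 (mod 221)
2^4 ≡ 4^2 = 16 ≡ 16 (mod 221)
2^8 ≡ 16^2 = 256 ≡ 35 (mod 221)
2^16 ≡ 35^2 = 1225 ≡ 120 (mod 221)
2^32 ≡ 120^2 = 14400 ≡ 35 (mod 221)
55 = 32 + 16 + 4 + 2 + 1 in binary powers of 2.
So 2^55 ≡ 35 · 120 · 16 · 4 · 2 ≡ 128 (mod 221).
Squaring chain: 128 → 30; never reaches −1, so base 2 is a Miller–Rabin witness that 221 is composite.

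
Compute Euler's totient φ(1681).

1640

Factor: 1681 = 41^2.
φ(1681) = 41^1·(41−1) = 1640.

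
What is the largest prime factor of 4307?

4307 = 59 · 73
73 is prime.
So 4307 = 59 · 73; the largest prime factor is 73.

73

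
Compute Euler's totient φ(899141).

Factor: 899141 = 73 · 109 · 113.
φ(899141) = (73−1) · (109−1) · (113−1) = 72 · 108 · 112 = 870912.

870912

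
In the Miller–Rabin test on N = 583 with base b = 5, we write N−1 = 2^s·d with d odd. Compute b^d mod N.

214

583 − 1 = 582 = 2^1 · 291, so d = 291.
5^1 ≡ 5 (mod 583)
5^2 ≡ 5^2 = 25 ≡ 25 (mod 583)
5^4 ≡ 25^2 = 625 ≡ 42 (mod 583)
5^8 ≡ 42^2 = 1764 ≡ 15 (mod 583)
5^16 ≡ 15^2 = 225 ≡ 225 (mod 583)
5^32 ≡ 225^2 = 50625 ≡ 487 (mod 583)
5^64 ≡ 487^2 = 237169 ≡ 471 (mod 583)
5^128 ≡ 471^2 = 221841 ≡ 301 (mod 583)
5^256 ≡ 301^2 = 90601 ≡ 236 (mod 583)
291 = 256 + 32 + 2 + 1 in binary powers of 2.
So 5^291 ≡ 236 · 487 · 25 · 5 ≡ 214 (mod 583).
Squaring chain: 214; never reaches −1, so base 5 is a Miller–Rabin witness that 583 is composite.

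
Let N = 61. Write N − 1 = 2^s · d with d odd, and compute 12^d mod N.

1

61 − 1 = 60 = 2^2 · 15, so d = 15.
12^1 ≡ 12 (mod 61)
12^2 ≡ 12^2 = 144 ≡ 22 (mod 61)
12^4 ≡ 22^2 = 484 ≡ 57 (mod 61)
12^8 ≡ 57^2 = 3249 ≡ 16 (mod 61)
15 = 8 + 4 + 2 + 1 in binary powers of 2.
So 12^15 ≡ 16 · 57 · 22 · 12 ≡ 1 (mod 61).
Since 12^d ≡ 1 (mod 61), base 12 does not prove 61 composite.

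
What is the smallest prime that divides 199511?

13

199511 is odd.
Digit sum 26, not divisible by 3.
Ends in 1: not divisible by 5.
7: 199511 = 7·28501 + 4
11: 199511 = 11·18137 + 4
13: 199511 = 13·15347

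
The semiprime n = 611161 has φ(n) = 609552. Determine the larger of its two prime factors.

997

φ(n) = (p−1)(q−1) = n − (p+q) + 1, so p + q = 611161 − 609552 + 1 = 1610.
p and q are the roots of t² − 1610t + 611161 = 0.
Discriminant: 1610² − 4·611161 = 2592100 − 2444644 = 147456; √147456 = 384.
q = (1610 − 384)/2 = 613, p = (1610 + 384)/2 = 997.
Check: 613 · 997 = 611161.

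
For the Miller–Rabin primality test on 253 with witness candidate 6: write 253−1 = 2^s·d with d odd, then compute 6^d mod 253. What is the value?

18

253 − 1 = 252 = 2^2 · 63, so d = 63.
6^1 ≡ 6 (mod 253)
6^2 ≡ 6^2 = 36 ≡ 36 (mod 253)
6^4 ≡ 36^2 = 1296 ≡ 31 (mod 253)
6^8 ≡ 31^2 = 961 ≡ 202 (mod 253)
6^16 ≡ 202^2 = 40804 ≡ 71 (mod 253)
6^32 ≡ 71^2 = 5041 ≡ 234 (mod 253)
63 = 32 + 16 + 8 + 4 + 2 + 1 in binary powers of 2.
So 6^63 ≡ 234 · 71 · 202 · 31 · 36 · 6 ≡ 18 (mod 253).
Squaring chain: 18 → 71; never reaches −1, so base 6 is a Miller–Rabin witness that 253 is composite.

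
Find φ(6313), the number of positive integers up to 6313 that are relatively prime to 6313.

6148

Factor: 6313 = 59 · 107.
φ(6313) = (59−1) · (107−1) = 58 · 106 = 6148.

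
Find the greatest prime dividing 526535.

526535 = 5 · 105307
105307 = 31 · 3397
3397 = 43 · 79
79 is prime.
So 526535 = 5 · 31 · 43 · 79; the largest prime factor is 79.

79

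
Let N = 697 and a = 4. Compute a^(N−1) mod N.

324

4^1 ≡ 4 (mod 697)
4^2 ≡ 4^2 = 16 ≡ 16 (mod 697)
4^4 ≡ 16^2 = 256 ≡ 256 (mod 697)
4^8 ≡ 256^2 = 65536 ≡ 18 (mod 697)
4^16 ≡ 18^2 = 324 ≡ 324 (mod 697)
4^32 ≡ 324^2 = 104976 ≡ 426 (mod 697)
4^64 ≡ 426^2 = 181476 ≡ 256 (mod 697)
4^128 ≡ 256^2 = 65536 ≡ 18 (mod 697)
4^256 ≡ 18^2 = 324 ≡ 324 (mod 697)
4^512 ≡ 324^2 = 104976 ≡ 426 (mod 697)
696 = 512 + 128 + 32 + 16 + 8 in binary powers of 2.
So 4^696 ≡ 426 · 18 · 426 · 324 · 18 ≡ 324 (mod 697).
Since 324 ≠ 1, base 4 is a Fermat witness: 697 is composite.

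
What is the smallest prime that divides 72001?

89

72001 is odd.
Digit sum 10, not divisible by 3.
Ends in 1: not divisible by 5.
7: 72001 = 7·10285 + 6
11: 72001 = 11·6545 + 6
13: 72001 = 13·5538 + 7
17: 72001 = 17·4235 + 6
19: 72001 = 19·3789 + 10
23: 72001 = 23·3130 + 11
29: 72001 = 29·2482 + 23
31: 72001 = 31·2322 + 19
37: 72001 = 37·1945 + 36
41: 72001 = 41·1756 + 5
43: 72001 = 43·1674 + 19
47: 72001 = 47·1531 + 44
53: 72001 = 53·1358 + 27
59: 72001 = 59·1220 + 21
61: 72001 = 61·1180 + 21
67: 72001 = 67·1074 + 43
71: 72001 = 71·1014 + 7
73: 72001 = 73·986 + 23
79: 72001 = 79·911 + 32
83: 72001 = 83·867 + 40
89: 72001 = 89·809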